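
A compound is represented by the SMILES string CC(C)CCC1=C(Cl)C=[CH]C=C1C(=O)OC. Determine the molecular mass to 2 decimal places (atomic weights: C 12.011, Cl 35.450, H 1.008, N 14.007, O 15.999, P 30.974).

First, the molecular formula is C13H17ClO2 (counting implicit H from valence).
  C: 13 × 12.011 = 156.143
  Cl: 1 × 35.450 = 35.450
  H: 17 × 1.008 = 17.136
  O: 2 × 15.999 = 31.998
Sum: 13×12.011 + 1×35.450 + 17×1.008 + 2×15.999 = 240.727 → 240.73 g/mol.

240.73 g/mol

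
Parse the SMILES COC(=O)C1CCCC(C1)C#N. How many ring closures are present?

1

In SMILES, each pair of matching ring-closure digits denotes one ring-closing bond; the number of such bonds equals the number of independent rings.
Ring-closure bonds here: 1.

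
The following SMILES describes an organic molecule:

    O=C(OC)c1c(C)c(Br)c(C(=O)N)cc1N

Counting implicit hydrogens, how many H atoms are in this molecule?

Walk through each heavy atom and fill implicit hydrogens from standard valence (C 4, N 3, O 2, S 2, halogen 1); for lowercase aromatic atoms, an aromatic c carries 1 H when it has two neighbours and 0 H with three, and aromatic n carries 0 H:
  atom 1: O, bond orders sum to 2 (valence 2) → 0 H
  atom 2: C, bond orders sum to 4 (valence 4) → 0 H
  atom 3: O, bond orders sum to 2 (valence 2) → 0 H
  atom 4: C, bond orders sum to 1 (valence 4) → 3 H
  atom 5: aromatic c, 3 neighbours → 0 H
  atom 6: aromatic c, 3 neighbours → 0 H
  atom 7: C, bond orders sum to 1 (valence 4) → 3 H
  atom 8: aromatic c, 3 neighbours → 0 H
  atom 9: Br (halogen, monovalent) → 0 H
  atom 10: aromatic c, 3 neighbours → 0 H
  atom 11: C, bond orders sum to 4 (valence 4) → 0 H
  atom 12: O, bond orders sum to 2 (valence 2) → 0 H
  atom 13: N, bond orders sum to 1 (valence 3) → 2 H
  atom 14: aromatic c, 2 neighbours → 1 H
  atom 15: aromatic c, 3 neighbours → 0 H
  atom 16: N, bond orders sum to 1 (valence 3) → 2 H
Total hydrogens: 11.

11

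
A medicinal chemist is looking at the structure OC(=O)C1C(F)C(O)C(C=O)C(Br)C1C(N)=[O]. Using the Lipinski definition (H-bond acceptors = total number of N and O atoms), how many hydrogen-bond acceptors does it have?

N atoms: 1; O atoms: 5.
Lipinski HBA = 1 + 5 = 6.

6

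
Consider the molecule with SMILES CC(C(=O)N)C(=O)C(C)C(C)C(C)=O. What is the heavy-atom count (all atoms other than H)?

Every atom symbol written in the SMILES (organic subset) is one heavy atom; implicit H are not written.
Heavy atoms by element → C:10, N:1, O:3.
Total: 14.

14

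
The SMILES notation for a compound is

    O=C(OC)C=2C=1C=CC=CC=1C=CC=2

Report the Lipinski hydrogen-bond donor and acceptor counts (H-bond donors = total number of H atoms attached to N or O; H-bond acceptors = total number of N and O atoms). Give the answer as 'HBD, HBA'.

0, 2

Donors: find every N or O and count the H atoms it carries.
  atom 1 (O): bond orders sum to 2 → 0 H
  atom 3 (O): bond orders sum to 2 → 0 H
Lipinski HBD = 0.
Acceptors: N atoms = 0, O atoms = 2 → HBA = 2.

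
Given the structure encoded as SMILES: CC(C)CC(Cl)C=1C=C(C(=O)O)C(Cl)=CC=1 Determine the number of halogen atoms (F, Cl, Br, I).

Halogen atoms appear at heavy-atom positions 6, 14 (2×Cl).
Other groups present: 1 carboxylic acid.
Halogen count: 2.

2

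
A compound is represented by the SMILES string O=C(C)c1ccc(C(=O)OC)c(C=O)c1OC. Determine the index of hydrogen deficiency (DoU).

7

Molecular formula: C12H12O5.
DoU = (2C + 2 + N − H − X) / 2, where X is the halogen count and O/S are ignored.
    = (2·12 + 2 + 0 − 12 − 0) / 2 = 14 / 2 = 7.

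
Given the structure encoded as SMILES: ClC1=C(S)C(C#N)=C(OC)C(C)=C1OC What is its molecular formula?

C10H10ClNO2S

Walk through each heavy atom and fill implicit hydrogens from standard valence (C 4, N 3, O 2, S 2, halogen 1):
  atom 1: Cl (halogen, monovalent) → 0 H
  atom 2: C, bond orders sum to 4 (valence 4) → 0 H
  atom 3: C, bond orders sum to 4 (valence 4) → 0 H
  atom 4: S, bond orders sum to 1 (valence 2) → 1 H
  atom 5: C, bond orders sum to 4 (valence 4) → 0 H
  atom 6: C, bond orders sum to 4 (valence 4) → 0 H
  atom 7: N, bond orders sum to 3 (valence 3) → 0 H
  atom 8: C, bond orders sum to 4 (valence 4) → 0 H
  atom 9: O, bond orders sum to 2 (valence 2) → 0 H
  atom 10: C, bond orders sum to 1 (valence 4) → 3 H
  atom 11: C, bond orders sum to 4 (valence 4) → 0 H
  atom 12: C, bond orders sum to 1 (valence 4) → 3 H
  atom 13: C, bond orders sum to 4 (valence 4) → 0 H
  atom 14: O, bond orders sum to 2 (valence 2) → 0 H
  atom 15: C, bond orders sum to 1 (valence 4) → 3 H
Totals → C:10, H:10, Cl:1, N:1, O:2, S:1.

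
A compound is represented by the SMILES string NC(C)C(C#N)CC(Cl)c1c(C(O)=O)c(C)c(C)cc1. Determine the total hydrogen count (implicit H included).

19

Walk through each heavy atom and fill implicit hydrogens from standard valence (C 4, N 3, O 2, S 2, halogen 1); for lowercase aromatic atoms, an aromatic c carries 1 H when it has two neighbours and 0 H with three, and aromatic n carries 0 H:
  atom 1: N, bond orders sum to 1 (valence 3) → 2 H
  atom 2: C, bond orders sum to 3 (valence 4) → 1 H
  atom 3: C, bond orders sum to 1 (valence 4) → 3 H
  atom 4: C, bond orders sum to 3 (valence 4) → 1 H
  atom 5: C, bond orders sum to 4 (valence 4) → 0 H
  atom 6: N, bond orders sum to 3 (valence 3) → 0 H
  atom 7: C, bond orders sum to 2 (valence 4) → 2 H
  atom 8: C, bond orders sum to 3 (valence 4) → 1 H
  atom 9: Cl (halogen, monovalent) → 0 H
  atom 10: aromatic c, 3 neighbours → 0 H
  atom 11: aromatic c, 3 neighbours → 0 H
  atom 12: C, bond orders sum to 4 (valence 4) → 0 H
  atom 13: O, bond orders sum to 1 (valence 2) → 1 H
  atom 14: O, bond orders sum to 2 (valence 2) → 0 H
  atom 15: aromatic c, 3 neighbours → 0 H
  atom 16: C, bond orders sum to 1 (valence 4) → 3 H
  atom 17: aromatic c, 3 neighbours → 0 H
  atom 18: C, bond orders sum to 1 (valence 4) → 3 H
  atom 19: aromatic c, 2 neighbours → 1 H
  atom 20: aromatic c, 2 neighbours → 1 H
Total hydrogens: 19.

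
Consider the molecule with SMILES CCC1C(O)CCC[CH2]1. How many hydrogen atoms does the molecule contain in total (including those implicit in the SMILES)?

Walk through each heavy atom and fill implicit hydrogens from standard valence (C 4, N 3, O 2, S 2, halogen 1):
  atom 1: C, bond orders sum to 1 (valence 4) → 3 H
  atom 2: C, bond orders sum to 2 (valence 4) → 2 H
  atom 3: C, bond orders sum to 3 (valence 4) → 1 H
  atom 4: C, bond orders sum to 3 (valence 4) → 1 H
  atom 5: O, bond orders sum to 1 (valence 2) → 1 H
  atom 6: C, bond orders sum to 2 (valence 4) → 2 H
  atom 7: C, bond orders sum to 2 (valence 4) → 2 H
  atom 8: C, bond orders sum to 2 (valence 4) → 2 H
  atom 9: C with explicit H count 2
Total hydrogens: 16.

16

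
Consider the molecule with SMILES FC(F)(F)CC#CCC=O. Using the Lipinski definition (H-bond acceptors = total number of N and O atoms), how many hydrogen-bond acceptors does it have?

1

N atoms: 0; O atoms: 1.
Lipinski HBA = 0 + 1 = 1.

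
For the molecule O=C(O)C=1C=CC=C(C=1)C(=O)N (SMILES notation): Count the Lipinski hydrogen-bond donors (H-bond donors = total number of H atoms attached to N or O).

3

Donors: find every N or O and count the H atoms it carries.
  atom 1 (O): bond orders sum to 2 → 0 H
  atom 3 (O): bond orders sum to 1 → 1 H
  atom 11 (O): bond orders sum to 2 → 0 H
  atom 12 (N): bond orders sum to 1 → 2 H
Lipinski HBD = 3.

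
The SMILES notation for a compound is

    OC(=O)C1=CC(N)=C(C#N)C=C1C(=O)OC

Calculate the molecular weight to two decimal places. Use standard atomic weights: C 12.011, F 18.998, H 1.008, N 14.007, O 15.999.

220.18 g/mol

First, the molecular formula is C10H8N2O4 (counting implicit H from valence).
  C: 10 × 12.011 = 120.110
  H: 8 × 1.008 = 8.064
  N: 2 × 14.007 = 28.014
  O: 4 × 15.999 = 63.996
Sum: 10×12.011 + 8×1.008 + 2×14.007 + 4×15.999 = 220.184 → 220.18 g/mol.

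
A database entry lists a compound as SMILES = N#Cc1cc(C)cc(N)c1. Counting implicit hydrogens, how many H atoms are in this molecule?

Walk through each heavy atom and fill implicit hydrogens from standard valence (C 4, N 3, O 2, S 2, halogen 1); for lowercase aromatic atoms, an aromatic c carries 1 H when it has two neighbours and 0 H with three, and aromatic n carries 0 H:
  atom 1: N, bond orders sum to 3 (valence 3) → 0 H
  atom 2: C, bond orders sum to 4 (valence 4) → 0 H
  atom 3: aromatic c, 3 neighbours → 0 H
  atom 4: aromatic c, 2 neighbours → 1 H
  atom 5: aromatic c, 3 neighbours → 0 H
  atom 6: C, bond orders sum to 1 (valence 4) → 3 H
  atom 7: aromatic c, 2 neighbours → 1 H
  atom 8: aromatic c, 3 neighbours → 0 H
  atom 9: N, bond orders sum to 1 (valence 3) → 2 H
  atom 10: aromatic c, 2 neighbours → 1 H
Total hydrogens: 8.

8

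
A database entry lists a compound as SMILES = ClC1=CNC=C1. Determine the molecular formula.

Walk through each heavy atom and fill implicit hydrogens from standard valence (C 4, N 3, O 2, S 2, halogen 1):
  atom 1: Cl (halogen, monovalent) → 0 H
  atom 2: C, bond orders sum to 4 (valence 4) → 0 H
  atom 3: C, bond orders sum to 3 (valence 4) → 1 H
  atom 4: N, bond orders sum to 2 (valence 3) → 1 H
  atom 5: C, bond orders sum to 3 (valence 4) → 1 H
  atom 6: C, bond orders sum to 3 (valence 4) → 1 H
Totals → C:4, H:4, Cl:1, N:1.

C4H4ClN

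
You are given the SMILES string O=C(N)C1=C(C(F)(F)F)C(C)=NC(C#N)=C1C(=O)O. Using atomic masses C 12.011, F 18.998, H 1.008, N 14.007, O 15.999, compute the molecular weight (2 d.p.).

First, the molecular formula is C10H6F3N3O3 (counting implicit H from valence).
  C: 10 × 12.011 = 120.110
  F: 3 × 18.998 = 56.994
  H: 6 × 1.008 = 6.048
  N: 3 × 14.007 = 42.021
  O: 3 × 15.999 = 47.997
Sum: 10×12.011 + 3×18.998 + 6×1.008 + 3×14.007 + 3×15.999 = 273.170 → 273.17 g/mol.

273.17 g/mol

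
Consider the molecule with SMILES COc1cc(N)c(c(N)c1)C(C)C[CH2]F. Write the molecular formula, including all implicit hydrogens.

C11H17FN2O

Walk through each heavy atom and fill implicit hydrogens from standard valence (C 4, N 3, O 2, S 2, halogen 1); for lowercase aromatic atoms, an aromatic c carries 1 H when it has two neighbours and 0 H with three, and aromatic n carries 0 H:
  atom 1: C, bond orders sum to 1 (valence 4) → 3 H
  atom 2: O, bond orders sum to 2 (valence 2) → 0 H
  atom 3: aromatic c, 3 neighbours → 0 H
  atom 4: aromatic c, 2 neighbours → 1 H
  atom 5: aromatic c, 3 neighbours → 0 H
  atom 6: N, bond orders sum to 1 (valence 3) → 2 H
  atom 7: aromatic c, 3 neighbours → 0 H
  atom 8: aromatic c, 3 neighbours → 0 H
  atom 9: N, bond orders sum to 1 (valence 3) → 2 H
  atom 10: aromatic c, 2 neighbours → 1 H
  atom 11: C, bond orders sum to 3 (valence 4) → 1 H
  atom 12: C, bond orders sum to 1 (valence 4) → 3 H
  atom 13: C, bond orders sum to 2 (valence 4) → 2 H
  atom 14: C with explicit H count 2
  atom 15: F (halogen, monovalent) → 0 H
Totals → C:11, H:17, F:1, N:2, O:1.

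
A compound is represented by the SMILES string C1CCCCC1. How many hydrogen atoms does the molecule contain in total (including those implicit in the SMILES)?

Walk through each heavy atom and fill implicit hydrogens from standard valence (C 4, N 3, O 2, S 2, halogen 1):
  atom 1: C, bond orders sum to 2 (valence 4) → 2 H
  atom 2: C, bond orders sum to 2 (valence 4) → 2 H
  atom 3: C, bond orders sum to 2 (valence 4) → 2 H
  atom 4: C, bond orders sum to 2 (valence 4) → 2 H
  atom 5: C, bond orders sum to 2 (valence 4) → 2 H
  atom 6: C, bond orders sum to 2 (valence 4) → 2 H
Total hydrogens: 12.

12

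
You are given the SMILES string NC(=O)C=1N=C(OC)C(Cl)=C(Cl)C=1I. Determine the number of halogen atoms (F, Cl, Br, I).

Halogen atoms appear at heavy-atom positions 10, 12, 14 (2×Cl, 1×I).
Other groups present: 1 amide, 1 ether.
Halogen count: 3.

3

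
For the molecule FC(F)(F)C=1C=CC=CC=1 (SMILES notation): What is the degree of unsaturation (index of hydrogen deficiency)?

Degree of unsaturation = (number of rings) + (number of π bonds).
Ring closures in the SMILES: 1.
π bonds: 3 double bonds (each 1 DoU) → 3 DoU from unsaturation.
Total DoU = 1 + 3 = 4.

4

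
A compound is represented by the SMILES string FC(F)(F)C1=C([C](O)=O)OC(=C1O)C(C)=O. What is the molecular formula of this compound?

C8H5F3O5

Walk through each heavy atom and fill implicit hydrogens from standard valence (C 4, N 3, O 2, S 2, halogen 1):
  atom 1: F (halogen, monovalent) → 0 H
  atom 2: C, bond orders sum to 4 (valence 4) → 0 H
  atom 3: F (halogen, monovalent) → 0 H
  atom 4: F (halogen, monovalent) → 0 H
  atom 5: C, bond orders sum to 4 (valence 4) → 0 H
  atom 6: C, bond orders sum to 4 (valence 4) → 0 H
  atom 7: C with explicit H count 0
  atom 8: O, bond orders sum to 1 (valence 2) → 1 H
  atom 9: O, bond orders sum to 2 (valence 2) → 0 H
  atom 10: O, bond orders sum to 2 (valence 2) → 0 H
  atom 11: C, bond orders sum to 4 (valence 4) → 0 H
  atom 12: C, bond orders sum to 4 (valence 4) → 0 H
  atom 13: O, bond orders sum to 1 (valence 2) → 1 H
  atom 14: C, bond orders sum to 4 (valence 4) → 0 H
  atom 15: C, bond orders sum to 1 (valence 4) → 3 H
  atom 16: O, bond orders sum to 2 (valence 2) → 0 H
Totals → C:8, H:5, F:3, O:5.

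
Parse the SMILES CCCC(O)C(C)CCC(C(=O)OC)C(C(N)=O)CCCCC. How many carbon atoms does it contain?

Count every carbon token in the SMILES (each C, including those in ring-closure positions and inside branches).
Carbon count: 18.

18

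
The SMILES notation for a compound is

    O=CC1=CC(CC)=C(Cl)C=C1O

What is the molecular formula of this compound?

Walk through each heavy atom and fill implicit hydrogens from standard valence (C 4, N 3, O 2, S 2, halogen 1):
  atom 1: O, bond orders sum to 2 (valence 2) → 0 H
  atom 2: C, bond orders sum to 3 (valence 4) → 1 H
  atom 3: C, bond orders sum to 4 (valence 4) → 0 H
  atom 4: C, bond orders sum to 3 (valence 4) → 1 H
  atom 5: C, bond orders sum to 4 (valence 4) → 0 H
  atom 6: C, bond orders sum to 2 (valence 4) → 2 H
  atom 7: C, bond orders sum to 1 (valence 4) → 3 H
  atom 8: C, bond orders sum to 4 (valence 4) → 0 H
  atom 9: Cl (halogen, monovalent) → 0 H
  atom 10: C, bond orders sum to 3 (valence 4) → 1 H
  atom 11: C, bond orders sum to 4 (valence 4) → 0 H
  atom 12: O, bond orders sum to 1 (valence 2) → 1 H
Totals → C:9, H:9, Cl:1, O:2.
In Hill order: C9H9ClO2.

C9H9ClO2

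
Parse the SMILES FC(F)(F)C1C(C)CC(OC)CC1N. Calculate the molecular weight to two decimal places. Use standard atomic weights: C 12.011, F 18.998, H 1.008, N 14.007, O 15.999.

First, the molecular formula is C9H16F3NO (counting implicit H from valence).
  C: 9 × 12.011 = 108.099
  F: 3 × 18.998 = 56.994
  H: 16 × 1.008 = 16.128
  N: 1 × 14.007 = 14.007
  O: 1 × 15.999 = 15.999
Sum: 9×12.011 + 3×18.998 + 16×1.008 + 1×14.007 + 1×15.999 = 211.227 → 211.23 g/mol.

211.23 g/mol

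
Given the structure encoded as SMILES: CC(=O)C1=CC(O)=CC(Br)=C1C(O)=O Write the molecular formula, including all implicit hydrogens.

Walk through each heavy atom and fill implicit hydrogens from standard valence (C 4, N 3, O 2, S 2, halogen 1):
  atom 1: C, bond orders sum to 1 (valence 4) → 3 H
  atom 2: C, bond orders sum to 4 (valence 4) → 0 H
  atom 3: O, bond orders sum to 2 (valence 2) → 0 H
  atom 4: C, bond orders sum to 4 (valence 4) → 0 H
  atom 5: C, bond orders sum to 3 (valence 4) → 1 H
  atom 6: C, bond orders sum to 4 (valence 4) → 0 H
  atom 7: O, bond orders sum to 1 (valence 2) → 1 H
  atom 8: C, bond orders sum to 3 (valence 4) → 1 H
  atom 9: C, bond orders sum to 4 (valence 4) → 0 H
  atom 10: Br (halogen, monovalent) → 0 H
  atom 11: C, bond orders sum to 4 (valence 4) → 0 H
  atom 12: C, bond orders sum to 4 (valence 4) → 0 H
  atom 13: O, bond orders sum to 1 (valence 2) → 1 H
  atom 14: O, bond orders sum to 2 (valence 2) → 0 H
Totals → C:9, H:7, Br:1, O:4.
In Hill order: C9H7BrO4.

C9H7BrO4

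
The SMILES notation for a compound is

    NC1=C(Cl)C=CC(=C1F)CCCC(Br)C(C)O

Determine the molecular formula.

C12H16BrClFNO

Walk through each heavy atom and fill implicit hydrogens from standard valence (C 4, N 3, O 2, S 2, halogen 1):
  atom 1: N, bond orders sum to 1 (valence 3) → 2 H
  atom 2: C, bond orders sum to 4 (valence 4) → 0 H
  atom 3: C, bond orders sum to 4 (valence 4) → 0 H
  atom 4: Cl (halogen, monovalent) → 0 H
  atom 5: C, bond orders sum to 3 (valence 4) → 1 H
  atom 6: C, bond orders sum to 3 (valence 4) → 1 H
  atom 7: C, bond orders sum to 4 (valence 4) → 0 H
  atom 8: C, bond orders sum to 4 (valence 4) → 0 H
  atom 9: F (halogen, monovalent) → 0 H
  atom 10: C, bond orders sum to 2 (valence 4) → 2 H
  atom 11: C, bond orders sum to 2 (valence 4) → 2 H
  atom 12: C, bond orders sum to 2 (valence 4) → 2 H
  atom 13: C, bond orders sum to 3 (valence 4) → 1 H
  atom 14: Br (halogen, monovalent) → 0 H
  atom 15: C, bond orders sum to 3 (valence 4) → 1 H
  atom 16: C, bond orders sum to 1 (valence 4) → 3 H
  atom 17: O, bond orders sum to 1 (valence 2) → 1 H
Totals → C:12, H:16, Br:1, Cl:1, F:1, N:1, O:1.
In Hill order: C12H16BrClFNO.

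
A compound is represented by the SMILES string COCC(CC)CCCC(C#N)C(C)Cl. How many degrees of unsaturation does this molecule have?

2

Molecular formula: C12H22ClNO.
DoU = (2C + 2 + N − H − X) / 2, where X is the halogen count and O/S are ignored.
    = (2·12 + 2 + 1 − 22 − 1) / 2 = 4 / 2 = 2.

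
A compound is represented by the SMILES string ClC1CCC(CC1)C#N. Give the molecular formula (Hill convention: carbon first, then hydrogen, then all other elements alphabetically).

Walk through each heavy atom and fill implicit hydrogens from standard valence (C 4, N 3, O 2, S 2, halogen 1):
  atom 1: Cl (halogen, monovalent) → 0 H
  atom 2: C, bond orders sum to 3 (valence 4) → 1 H
  atom 3: C, bond orders sum to 2 (valence 4) → 2 H
  atom 4: C, bond orders sum to 2 (valence 4) → 2 H
  atom 5: C, bond orders sum to 3 (valence 4) → 1 H
  atom 6: C, bond orders sum to 2 (valence 4) → 2 H
  atom 7: C, bond orders sum to 2 (valence 4) → 2 H
  atom 8: C, bond orders sum to 4 (valence 4) → 0 H
  atom 9: N, bond orders sum to 3 (valence 3) → 0 H
Totals → C:7, H:10, Cl:1, N:1.

C7H10ClN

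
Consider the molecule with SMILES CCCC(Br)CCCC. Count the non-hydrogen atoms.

Every atom symbol written in the SMILES (organic subset) is one heavy atom; implicit H are not written.
Heavy atoms by element → Br:1, C:8.
Total: 9.

9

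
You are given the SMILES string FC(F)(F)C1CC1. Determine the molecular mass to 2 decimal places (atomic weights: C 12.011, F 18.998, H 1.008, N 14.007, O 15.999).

First, the molecular formula is C4H5F3 (counting implicit H from valence).
  C: 4 × 12.011 = 48.044
  F: 3 × 18.998 = 56.994
  H: 5 × 1.008 = 5.040
Sum: 4×12.011 + 3×18.998 + 5×1.008 = 110.078 → 110.08 g/mol.

110.08 g/mol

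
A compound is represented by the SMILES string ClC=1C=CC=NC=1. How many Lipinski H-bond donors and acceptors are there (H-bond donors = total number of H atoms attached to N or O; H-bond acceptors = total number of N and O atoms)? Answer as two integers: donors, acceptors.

0, 1

Donors: find every N or O and count the H atoms it carries.
  atom 6 (N): bond orders sum to 3 → 0 H
Lipinski HBD = 0.
Acceptors: N atoms = 1, O atoms = 0 → HBA = 1.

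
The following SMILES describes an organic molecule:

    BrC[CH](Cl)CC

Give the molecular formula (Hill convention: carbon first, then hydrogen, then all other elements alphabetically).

C4H8BrCl

Walk through each heavy atom and fill implicit hydrogens from standard valence (C 4, N 3, O 2, S 2, halogen 1):
  atom 1: Br (halogen, monovalent) → 0 H
  atom 2: C, bond orders sum to 2 (valence 4) → 2 H
  atom 3: C with explicit H count 1
  atom 4: Cl (halogen, monovalent) → 0 H
  atom 5: C, bond orders sum to 2 (valence 4) → 2 H
  atom 6: C, bond orders sum to 1 (valence 4) → 3 H
Totals → C:4, H:8, Br:1, Cl:1.
In Hill order: C4H8BrCl.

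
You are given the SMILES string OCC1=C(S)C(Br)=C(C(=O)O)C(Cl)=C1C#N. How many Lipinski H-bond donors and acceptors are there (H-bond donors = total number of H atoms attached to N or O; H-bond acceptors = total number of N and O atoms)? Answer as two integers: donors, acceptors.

Donors: find every N or O and count the H atoms it carries.
  atom 1 (O): bond orders sum to 1 → 1 H
  atom 10 (O): bond orders sum to 2 → 0 H
  atom 11 (O): bond orders sum to 1 → 1 H
  atom 16 (N): bond orders sum to 3 → 0 H
Lipinski HBD = 2.
Acceptors: N atoms = 1, O atoms = 3 → HBA = 4.

2, 4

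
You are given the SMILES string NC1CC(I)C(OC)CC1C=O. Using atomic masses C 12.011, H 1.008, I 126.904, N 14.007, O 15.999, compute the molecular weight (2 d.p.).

First, the molecular formula is C8H14INO2 (counting implicit H from valence).
  C: 8 × 12.011 = 96.088
  H: 14 × 1.008 = 14.112
  I: 1 × 126.904 = 126.904
  N: 1 × 14.007 = 14.007
  O: 2 × 15.999 = 31.998
Sum: 8×12.011 + 14×1.008 + 1×126.904 + 1×14.007 + 2×15.999 = 283.109 → 283.11 g/mol.

283.11 g/mol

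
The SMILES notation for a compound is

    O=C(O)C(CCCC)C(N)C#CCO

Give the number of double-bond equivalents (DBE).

3

Molecular formula: C10H17NO3.
DoU = (2C + 2 + N − H − X) / 2, where X is the halogen count and O/S are ignored.
    = (2·10 + 2 + 1 − 17 − 0) / 2 = 6 / 2 = 3.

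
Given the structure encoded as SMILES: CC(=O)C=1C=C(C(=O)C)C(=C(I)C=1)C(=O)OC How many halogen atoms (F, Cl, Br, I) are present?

Halogen atoms appear at heavy-atom position 12 (1×I).
Other groups present: 1 ester, 2 ketone.
Halogen count: 1.

1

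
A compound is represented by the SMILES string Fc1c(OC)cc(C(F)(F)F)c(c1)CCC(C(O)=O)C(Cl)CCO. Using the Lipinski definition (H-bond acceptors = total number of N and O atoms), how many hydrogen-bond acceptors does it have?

N atoms: 0; O atoms: 4.
Lipinski HBA = 0 + 4 = 4.

4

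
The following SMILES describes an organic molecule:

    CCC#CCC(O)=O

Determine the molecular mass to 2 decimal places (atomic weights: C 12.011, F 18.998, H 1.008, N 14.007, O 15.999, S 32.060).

First, the molecular formula is C6H8O2 (counting implicit H from valence).
  C: 6 × 12.011 = 72.066
  H: 8 × 1.008 = 8.064
  O: 2 × 15.999 = 31.998
Sum: 6×12.011 + 8×1.008 + 2×15.999 = 112.128 → 112.13 g/mol.

112.13 g/mol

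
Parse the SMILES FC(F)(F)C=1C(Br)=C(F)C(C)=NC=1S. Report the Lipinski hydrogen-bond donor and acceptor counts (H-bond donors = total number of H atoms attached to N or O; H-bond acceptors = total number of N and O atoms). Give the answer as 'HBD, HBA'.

Donors: find every N or O and count the H atoms it carries.
  atom 12 (N): bond orders sum to 3 → 0 H
Lipinski HBD = 0.
Acceptors: N atoms = 1, O atoms = 0 → HBA = 1.

0, 1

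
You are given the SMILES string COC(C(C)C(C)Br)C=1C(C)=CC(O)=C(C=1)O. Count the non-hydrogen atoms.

Every atom symbol written in the SMILES (organic subset) is one heavy atom; implicit H are not written.
Heavy atoms by element → Br:1, C:13, O:3.
Total: 17.

17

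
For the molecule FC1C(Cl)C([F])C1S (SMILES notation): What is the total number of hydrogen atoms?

5

Walk through each heavy atom and fill implicit hydrogens from standard valence (C 4, N 3, O 2, S 2, halogen 1):
  atom 1: F (halogen, monovalent) → 0 H
  atom 2: C, bond orders sum to 3 (valence 4) → 1 H
  atom 3: C, bond orders sum to 3 (valence 4) → 1 H
  atom 4: Cl (halogen, monovalent) → 0 H
  atom 5: C, bond orders sum to 3 (valence 4) → 1 H
  atom 6: F with explicit H count 0
  atom 7: C, bond orders sum to 3 (valence 4) → 1 H
  atom 8: S, bond orders sum to 1 (valence 2) → 1 H
Total hydrogens: 5.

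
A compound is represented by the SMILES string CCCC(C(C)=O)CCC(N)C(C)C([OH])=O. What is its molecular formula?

C12H23NO3

Walk through each heavy atom and fill implicit hydrogens from standard valence (C 4, N 3, O 2, S 2, halogen 1):
  atom 1: C, bond orders sum to 1 (valence 4) → 3 H
  atom 2: C, bond orders sum to 2 (valence 4) → 2 H
  atom 3: C, bond orders sum to 2 (valence 4) → 2 H
  atom 4: C, bond orders sum to 3 (valence 4) → 1 H
  atom 5: C, bond orders sum to 4 (valence 4) → 0 H
  atom 6: C, bond orders sum to 1 (valence 4) → 3 H
  atom 7: O, bond orders sum to 2 (valence 2) → 0 H
  atom 8: C, bond orders sum to 2 (valence 4) → 2 H
  atom 9: C, bond orders sum to 2 (valence 4) → 2 H
  atom 10: C, bond orders sum to 3 (valence 4) → 1 H
  atom 11: N, bond orders sum to 1 (valence 3) → 2 H
  atom 12: C, bond orders sum to 3 (valence 4) → 1 H
  atom 13: C, bond orders sum to 1 (valence 4) → 3 H
  atom 14: C, bond orders sum to 4 (valence 4) → 0 H
  atom 15: O with explicit H count 1
  atom 16: O, bond orders sum to 2 (valence 2) → 0 H
Totals → C:12, H:23, N:1, O:3.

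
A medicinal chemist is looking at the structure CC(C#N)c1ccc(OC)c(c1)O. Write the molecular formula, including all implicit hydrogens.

Walk through each heavy atom and fill implicit hydrogens from standard valence (C 4, N 3, O 2, S 2, halogen 1); for lowercase aromatic atoms, an aromatic c carries 1 H when it has two neighbours and 0 H with three, and aromatic n carries 0 H:
  atom 1: C, bond orders sum to 1 (valence 4) → 3 H
  atom 2: C, bond orders sum to 3 (valence 4) → 1 H
  atom 3: C, bond orders sum to 4 (valence 4) → 0 H
  atom 4: N, bond orders sum to 3 (valence 3) → 0 H
  atom 5: aromatic c, 3 neighbours → 0 H
  atom 6: aromatic c, 2 neighbours → 1 H
  atom 7: aromatic c, 2 neighbours → 1 H
  atom 8: aromatic c, 3 neighbours → 0 H
  atom 9: O, bond orders sum to 2 (valence 2) → 0 H
  atom 10: C, bond orders sum to 1 (valence 4) → 3 H
  atom 11: aromatic c, 3 neighbours → 0 H
  atom 12: aromatic c, 2 neighbours → 1 H
  atom 13: O, bond orders sum to 1 (valence 2) → 1 H
Totals → C:10, H:11, N:1, O:2.
In Hill order: C10H11NO2.

C10H11NO2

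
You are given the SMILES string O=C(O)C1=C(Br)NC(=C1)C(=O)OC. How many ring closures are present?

In SMILES, each pair of matching ring-closure digits denotes one ring-closing bond; the number of such bonds equals the number of independent rings.
Ring-closure bonds here: 1.

1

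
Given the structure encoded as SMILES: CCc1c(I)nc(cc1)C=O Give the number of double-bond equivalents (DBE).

5

Molecular formula: C8H8INO.
DoU = (2C + 2 + N − H − X) / 2, where X is the halogen count and O/S are ignored.
    = (2·8 + 2 + 1 − 8 − 1) / 2 = 10 / 2 = 5.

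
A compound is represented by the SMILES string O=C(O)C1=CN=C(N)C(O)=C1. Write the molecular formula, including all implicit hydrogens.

Walk through each heavy atom and fill implicit hydrogens from standard valence (C 4, N 3, O 2, S 2, halogen 1):
  atom 1: O, bond orders sum to 2 (valence 2) → 0 H
  atom 2: C, bond orders sum to 4 (valence 4) → 0 H
  atom 3: O, bond orders sum to 1 (valence 2) → 1 H
  atom 4: C, bond orders sum to 4 (valence 4) → 0 H
  atom 5: C, bond orders sum to 3 (valence 4) → 1 H
  atom 6: N, bond orders sum to 3 (valence 3) → 0 H
  atom 7: C, bond orders sum to 4 (valence 4) → 0 H
  atom 8: N, bond orders sum to 1 (valence 3) → 2 H
  atom 9: C, bond orders sum to 4 (valence 4) → 0 H
  atom 10: O, bond orders sum to 1 (valence 2) → 1 H
  atom 11: C, bond orders sum to 3 (valence 4) → 1 H
Totals → C:6, H:6, N:2, O:3.

C6H6N2O3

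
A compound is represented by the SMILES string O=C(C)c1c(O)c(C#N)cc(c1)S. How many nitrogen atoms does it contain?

1

Scan the SMILES for N atoms (remember two-letter symbols like Cl and Br are single atoms).
Nitrogen count: 1.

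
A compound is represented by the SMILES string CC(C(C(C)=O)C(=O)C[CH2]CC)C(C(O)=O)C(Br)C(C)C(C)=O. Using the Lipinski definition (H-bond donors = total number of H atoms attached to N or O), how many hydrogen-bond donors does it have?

Donors: find every N or O and count the H atoms it carries.
  atom 6 (O): bond orders sum to 2 → 0 H
  atom 8 (O): bond orders sum to 2 → 0 H
  atom 15 (O): bond orders sum to 1 → 1 H
  atom 16 (O): bond orders sum to 2 → 0 H
  atom 23 (O): bond orders sum to 2 → 0 H
Lipinski HBD = 1.

1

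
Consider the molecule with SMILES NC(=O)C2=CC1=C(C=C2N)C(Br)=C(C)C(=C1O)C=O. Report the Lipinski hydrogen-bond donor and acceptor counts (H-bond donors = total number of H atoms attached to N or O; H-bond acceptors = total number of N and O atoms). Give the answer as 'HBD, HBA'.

5, 5

Donors: find every N or O and count the H atoms it carries.
  atom 1 (N): bond orders sum to 1 → 2 H
  atom 3 (O): bond orders sum to 2 → 0 H
  atom 10 (N): bond orders sum to 1 → 2 H
  atom 17 (O): bond orders sum to 1 → 1 H
  atom 19 (O): bond orders sum to 2 → 0 H
Lipinski HBD = 5.
Acceptors: N atoms = 2, O atoms = 3 → HBA = 5.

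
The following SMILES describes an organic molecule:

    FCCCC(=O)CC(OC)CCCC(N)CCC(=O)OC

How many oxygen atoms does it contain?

4

Scan the SMILES for O atoms (remember two-letter symbols like Cl and Br are single atoms).
Oxygen count: 4.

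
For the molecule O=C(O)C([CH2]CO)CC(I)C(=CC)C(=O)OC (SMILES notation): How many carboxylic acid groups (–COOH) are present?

The carboxylic acid motif appears at heavy-atom position 2 in the SMILES.
Other groups present: 1 alkene, 1 ester, 1 hydroxyl.
Carboxylic acid count: 1.

1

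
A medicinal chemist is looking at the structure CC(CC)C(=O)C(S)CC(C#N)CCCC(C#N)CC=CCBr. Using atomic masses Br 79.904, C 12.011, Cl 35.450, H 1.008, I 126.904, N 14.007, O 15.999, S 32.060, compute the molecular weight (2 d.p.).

First, the molecular formula is C18H27BrN2OS (counting implicit H from valence).
  Br: 1 × 79.904 = 79.904
  C: 18 × 12.011 = 216.198
  H: 27 × 1.008 = 27.216
  N: 2 × 14.007 = 28.014
  O: 1 × 15.999 = 15.999
  S: 1 × 32.060 = 32.060
Sum: 1×79.904 + 18×12.011 + 27×1.008 + 2×14.007 + 1×15.999 + 1×32.060 = 399.391 → 399.39 g/mol.

399.39 g/mol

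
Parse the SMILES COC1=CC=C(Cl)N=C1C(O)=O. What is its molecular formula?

Walk through each heavy atom and fill implicit hydrogens from standard valence (C 4, N 3, O 2, S 2, halogen 1):
  atom 1: C, bond orders sum to 1 (valence 4) → 3 H
  atom 2: O, bond orders sum to 2 (valence 2) → 0 H
  atom 3: C, bond orders sum to 4 (valence 4) → 0 H
  atom 4: C, bond orders sum to 3 (valence 4) → 1 H
  atom 5: C, bond orders sum to 3 (valence 4) → 1 H
  atom 6: C, bond orders sum to 4 (valence 4) → 0 H
  atom 7: Cl (halogen, monovalent) → 0 H
  atom 8: N, bond orders sum to 3 (valence 3) → 0 H
  atom 9: C, bond orders sum to 4 (valence 4) → 0 H
  atom 10: C, bond orders sum to 4 (valence 4) → 0 H
  atom 11: O, bond orders sum to 1 (valence 2) → 1 H
  atom 12: O, bond orders sum to 2 (valence 2) → 0 H
Totals → C:7, H:6, Cl:1, N:1, O:3.
In Hill order: C7H6ClNO3.

C7H6ClNO3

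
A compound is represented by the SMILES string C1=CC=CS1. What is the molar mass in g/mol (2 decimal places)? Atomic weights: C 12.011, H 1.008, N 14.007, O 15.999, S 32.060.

First, the molecular formula is C4H4S (counting implicit H from valence).
  C: 4 × 12.011 = 48.044
  H: 4 × 1.008 = 4.032
  S: 1 × 32.060 = 32.060
Sum: 4×12.011 + 4×1.008 + 1×32.060 = 84.136 → 84.14 g/mol.

84.14 g/mol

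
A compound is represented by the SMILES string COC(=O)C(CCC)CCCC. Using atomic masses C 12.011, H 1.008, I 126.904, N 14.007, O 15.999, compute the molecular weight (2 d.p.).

172.27 g/mol

First, the molecular formula is C10H20O2 (counting implicit H from valence).
  C: 10 × 12.011 = 120.110
  H: 20 × 1.008 = 20.160
  O: 2 × 15.999 = 31.998
Sum: 10×12.011 + 20×1.008 + 2×15.999 = 172.268 → 172.27 g/mol.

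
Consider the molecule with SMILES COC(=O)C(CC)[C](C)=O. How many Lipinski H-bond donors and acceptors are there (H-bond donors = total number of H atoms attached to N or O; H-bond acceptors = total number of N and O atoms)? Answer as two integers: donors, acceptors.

0, 3

Donors: find every N or O and count the H atoms it carries.
  atom 2 (O): bond orders sum to 2 → 0 H
  atom 4 (O): bond orders sum to 2 → 0 H
  atom 10 (O): bond orders sum to 2 → 0 H
Lipinski HBD = 0.
Acceptors: N atoms = 0, O atoms = 3 → HBA = 3.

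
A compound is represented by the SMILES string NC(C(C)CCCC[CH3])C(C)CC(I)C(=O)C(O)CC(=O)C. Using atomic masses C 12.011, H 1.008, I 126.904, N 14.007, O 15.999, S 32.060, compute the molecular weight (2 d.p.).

First, the molecular formula is C17H32INO3 (counting implicit H from valence).
  C: 17 × 12.011 = 204.187
  H: 32 × 1.008 = 32.256
  I: 1 × 126.904 = 126.904
  N: 1 × 14.007 = 14.007
  O: 3 × 15.999 = 47.997
Sum: 17×12.011 + 32×1.008 + 1×126.904 + 1×14.007 + 3×15.999 = 425.351 → 425.35 g/mol.

425.35 g/mol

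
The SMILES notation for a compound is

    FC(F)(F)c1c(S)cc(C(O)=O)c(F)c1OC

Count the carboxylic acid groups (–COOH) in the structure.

The carboxylic acid motif appears at heavy-atom position 10 in the SMILES.
Other groups present: 1 ether, 1 thiol.
Carboxylic acid count: 1.

1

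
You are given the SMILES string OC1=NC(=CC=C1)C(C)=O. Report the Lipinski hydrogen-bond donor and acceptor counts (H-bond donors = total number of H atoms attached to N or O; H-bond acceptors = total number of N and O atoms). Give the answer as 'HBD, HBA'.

Donors: find every N or O and count the H atoms it carries.
  atom 1 (O): bond orders sum to 1 → 1 H
  atom 3 (N): bond orders sum to 3 → 0 H
  atom 10 (O): bond orders sum to 2 → 0 H
Lipinski HBD = 1.
Acceptors: N atoms = 1, O atoms = 2 → HBA = 3.

1, 3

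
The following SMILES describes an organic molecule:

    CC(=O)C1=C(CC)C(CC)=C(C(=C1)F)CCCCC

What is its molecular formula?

C17H25FO

Walk through each heavy atom and fill implicit hydrogens from standard valence (C 4, N 3, O 2, S 2, halogen 1):
  atom 1: C, bond orders sum to 1 (valence 4) → 3 H
  atom 2: C, bond orders sum to 4 (valence 4) → 0 H
  atom 3: O, bond orders sum to 2 (valence 2) → 0 H
  atom 4: C, bond orders sum to 4 (valence 4) → 0 H
  atom 5: C, bond orders sum to 4 (valence 4) → 0 H
  atom 6: C, bond orders sum to 2 (valence 4) → 2 H
  atom 7: C, bond orders sum to 1 (valence 4) → 3 H
  atom 8: C, bond orders sum to 4 (valence 4) → 0 H
  atom 9: C, bond orders sum to 2 (valence 4) → 2 H
  atom 10: C, bond orders sum to 1 (valence 4) → 3 H
  atom 11: C, bond orders sum to 4 (valence 4) → 0 H
  atom 12: C, bond orders sum to 4 (valence 4) → 0 H
  atom 13: C, bond orders sum to 3 (valence 4) → 1 H
  atom 14: F (halogen, monovalent) → 0 H
  atom 15: C, bond orders sum to 2 (valence 4) → 2 H
  atom 16: C, bond orders sum to 2 (valence 4) → 2 H
  atom 17: C, bond orders sum to 2 (valence 4) → 2 H
  atom 18: C, bond orders sum to 2 (valence 4) → 2 H
  atom 19: C, bond orders sum to 1 (valence 4) → 3 H
Totals → C:17, H:25, F:1, O:1.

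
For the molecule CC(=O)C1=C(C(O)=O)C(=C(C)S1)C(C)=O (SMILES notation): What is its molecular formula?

Walk through each heavy atom and fill implicit hydrogens from standard valence (C 4, N 3, O 2, S 2, halogen 1):
  atom 1: C, bond orders sum to 1 (valence 4) → 3 H
  atom 2: C, bond orders sum to 4 (valence 4) → 0 H
  atom 3: O, bond orders sum to 2 (valence 2) → 0 H
  atom 4: C, bond orders sum to 4 (valence 4) → 0 H
  atom 5: C, bond orders sum to 4 (valence 4) → 0 H
  atom 6: C, bond orders sum to 4 (valence 4) → 0 H
  atom 7: O, bond orders sum to 1 (valence 2) → 1 H
  atom 8: O, bond orders sum to 2 (valence 2) → 0 H
  atom 9: C, bond orders sum to 4 (valence 4) → 0 H
  atom 10: C, bond orders sum to 4 (valence 4) → 0 H
  atom 11: C, bond orders sum to 1 (valence 4) → 3 H
  atom 12: S, bond orders sum to 2 (valence 2) → 0 H
  atom 13: C, bond orders sum to 4 (valence 4) → 0 H
  atom 14: C, bond orders sum to 1 (valence 4) → 3 H
  atom 15: O, bond orders sum to 2 (valence 2) → 0 H
Totals → C:10, H:10, O:4, S:1.

C10H10O4S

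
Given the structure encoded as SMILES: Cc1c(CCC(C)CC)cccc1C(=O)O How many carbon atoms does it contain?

Count every carbon token in the SMILES (each C, including those in ring-closure positions and inside branches).
Carbon count: 14.

14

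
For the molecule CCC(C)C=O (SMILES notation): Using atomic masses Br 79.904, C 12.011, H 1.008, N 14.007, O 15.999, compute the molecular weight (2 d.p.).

First, the molecular formula is C5H10O (counting implicit H from valence).
  C: 5 × 12.011 = 60.055
  H: 10 × 1.008 = 10.080
  O: 1 × 15.999 = 15.999
Sum: 5×12.011 + 10×1.008 + 1×15.999 = 86.134 → 86.13 g/mol.

86.13 g/mol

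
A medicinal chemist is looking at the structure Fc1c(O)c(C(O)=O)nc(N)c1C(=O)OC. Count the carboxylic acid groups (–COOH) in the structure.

1

The carboxylic acid motif appears at heavy-atom position 6 in the SMILES.
Other groups present: 1 ester, 1 hydroxyl, 1 primary amine.
Carboxylic acid count: 1.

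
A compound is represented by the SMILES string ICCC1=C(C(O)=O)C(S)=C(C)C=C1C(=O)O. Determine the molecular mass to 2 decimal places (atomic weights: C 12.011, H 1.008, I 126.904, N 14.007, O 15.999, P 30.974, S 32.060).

366.17 g/mol

First, the molecular formula is C11H11IO4S (counting implicit H from valence).
  C: 11 × 12.011 = 132.121
  H: 11 × 1.008 = 11.088
  I: 1 × 126.904 = 126.904
  O: 4 × 15.999 = 63.996
  S: 1 × 32.060 = 32.060
Sum: 11×12.011 + 11×1.008 + 1×126.904 + 4×15.999 + 1×32.060 = 366.169 → 366.17 g/mol.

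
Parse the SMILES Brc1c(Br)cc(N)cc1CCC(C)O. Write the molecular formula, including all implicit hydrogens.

C10H13Br2NO

Walk through each heavy atom and fill implicit hydrogens from standard valence (C 4, N 3, O 2, S 2, halogen 1); for lowercase aromatic atoms, an aromatic c carries 1 H when it has two neighbours and 0 H with three, and aromatic n carries 0 H:
  atom 1: Br (halogen, monovalent) → 0 H
  atom 2: aromatic c, 3 neighbours → 0 H
  atom 3: aromatic c, 3 neighbours → 0 H
  atom 4: Br (halogen, monovalent) → 0 H
  atom 5: aromatic c, 2 neighbours → 1 H
  atom 6: aromatic c, 3 neighbours → 0 H
  atom 7: N, bond orders sum to 1 (valence 3) → 2 H
  atom 8: aromatic c, 2 neighbours → 1 H
  atom 9: aromatic c, 3 neighbours → 0 H
  atom 10: C, bond orders sum to 2 (valence 4) → 2 H
  atom 11: C, bond orders sum to 2 (valence 4) → 2 H
  atom 12: C, bond orders sum to 3 (valence 4) → 1 H
  atom 13: C, bond orders sum to 1 (valence 4) → 3 H
  atom 14: O, bond orders sum to 1 (valence 2) → 1 H
Totals → C:10, H:13, Br:2, N:1, O:1.
In Hill order: C10H13Br2NO.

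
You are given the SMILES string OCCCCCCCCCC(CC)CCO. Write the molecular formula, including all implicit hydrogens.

Walk through each heavy atom and fill implicit hydrogens from standard valence (C 4, N 3, O 2, S 2, halogen 1):
  atom 1: O, bond orders sum to 1 (valence 2) → 1 H
  atom 2: C, bond orders sum to 2 (valence 4) → 2 H
  atom 3: C, bond orders sum to 2 (valence 4) → 2 H
  atom 4: C, bond orders sum to 2 (valence 4) → 2 H
  atom 5: C, bond orders sum to 2 (valence 4) → 2 H
  atom 6: C, bond orders sum to 2 (valence 4) → 2 H
  atom 7: C, bond orders sum to 2 (valence 4) → 2 H
  atom 8: C, bond orders sum to 2 (valence 4) → 2 H
  atom 9: C, bond orders sum to 2 (valence 4) → 2 H
  atom 10: C, bond orders sum to 2 (valence 4) → 2 H
  atom 11: C, bond orders sum to 3 (valence 4) → 1 H
  atom 12: C, bond orders sum to 2 (valence 4) → 2 H
  atom 13: C, bond orders sum to 1 (valence 4) → 3 H
  atom 14: C, bond orders sum to 2 (valence 4) → 2 H
  atom 15: C, bond orders sum to 2 (valence 4) → 2 H
  atom 16: O, bond orders sum to 1 (valence 2) → 1 H
Totals → C:14, H:30, O:2.
In Hill order: C14H30O2.

C14H30O2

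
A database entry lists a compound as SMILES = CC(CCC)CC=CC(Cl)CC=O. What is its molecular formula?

C11H19ClO

Walk through each heavy atom and fill implicit hydrogens from standard valence (C 4, N 3, O 2, S 2, halogen 1):
  atom 1: C, bond orders sum to 1 (valence 4) → 3 H
  atom 2: C, bond orders sum to 3 (valence 4) → 1 H
  atom 3: C, bond orders sum to 2 (valence 4) → 2 H
  atom 4: C, bond orders sum to 2 (valence 4) → 2 H
  atom 5: C, bond orders sum to 1 (valence 4) → 3 H
  atom 6: C, bond orders sum to 2 (valence 4) → 2 H
  atom 7: C, bond orders sum to 3 (valence 4) → 1 H
  atom 8: C, bond orders sum to 3 (valence 4) → 1 H
  atom 9: C, bond orders sum to 3 (valence 4) → 1 H
  atom 10: Cl (halogen, monovalent) → 0 H
  atom 11: C, bond orders sum to 2 (valence 4) → 2 H
  atom 12: C, bond orders sum to 3 (valence 4) → 1 H
  atom 13: O, bond orders sum to 2 (valence 2) → 0 H
Totals → C:11, H:19, Cl:1, O:1.
In Hill order: C11H19ClO.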